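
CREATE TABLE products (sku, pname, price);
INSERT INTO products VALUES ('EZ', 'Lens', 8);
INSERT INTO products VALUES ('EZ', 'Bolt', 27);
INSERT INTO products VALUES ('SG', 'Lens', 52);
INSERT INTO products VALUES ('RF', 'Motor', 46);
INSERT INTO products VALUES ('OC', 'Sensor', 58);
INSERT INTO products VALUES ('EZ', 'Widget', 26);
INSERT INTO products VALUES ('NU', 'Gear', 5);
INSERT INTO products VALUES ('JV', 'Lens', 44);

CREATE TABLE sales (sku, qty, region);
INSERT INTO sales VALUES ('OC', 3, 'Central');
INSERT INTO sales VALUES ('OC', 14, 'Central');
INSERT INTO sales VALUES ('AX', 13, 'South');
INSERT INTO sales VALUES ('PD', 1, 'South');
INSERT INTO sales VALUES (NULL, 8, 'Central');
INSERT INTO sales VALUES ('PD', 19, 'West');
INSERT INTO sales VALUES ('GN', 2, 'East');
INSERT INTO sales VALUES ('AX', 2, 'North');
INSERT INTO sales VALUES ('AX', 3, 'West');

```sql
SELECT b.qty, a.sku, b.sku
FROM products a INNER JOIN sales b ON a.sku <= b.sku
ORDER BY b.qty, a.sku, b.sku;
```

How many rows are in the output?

27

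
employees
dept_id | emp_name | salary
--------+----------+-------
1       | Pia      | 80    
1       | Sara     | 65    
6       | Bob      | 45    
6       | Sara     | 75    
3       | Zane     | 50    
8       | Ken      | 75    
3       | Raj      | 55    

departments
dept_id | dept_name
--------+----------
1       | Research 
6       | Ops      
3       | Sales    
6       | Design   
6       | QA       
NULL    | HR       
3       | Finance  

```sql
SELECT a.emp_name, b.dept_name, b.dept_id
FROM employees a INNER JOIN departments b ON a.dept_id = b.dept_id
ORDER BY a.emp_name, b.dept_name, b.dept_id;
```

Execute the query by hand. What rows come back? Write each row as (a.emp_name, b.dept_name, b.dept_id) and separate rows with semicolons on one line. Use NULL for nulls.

(Bob, Design, 6); (Bob, Ops, 6); (Bob, QA, 6); (Pia, Research, 1); (Raj, Finance, 3); (Raj, Sales, 3); (Sara, Design, 6); (Sara, Ops, 6); (Sara, QA, 6); (Sara, Research, 1); (Zane, Finance, 3); (Zane, Sales, 3)

INNER JOIN keeps only pairs where the ON condition holds.
Matching on a.dept_id = b.dept_id. A NULL in a compared column never satisfies the condition.
- dept_id=1: 1 matching b row(s), so 1 row(s) emitted.
- dept_id=1: 1 matching b row(s), so 1 row(s) emitted.
- dept_id=6: 3 matching b row(s), so 3 row(s) emitted.
- dept_id=6: 3 matching b row(s), so 3 row(s) emitted.
- dept_id=3: 2 matching b row(s), so 2 row(s) emitted.
- dept_id=8: no matching b row, dropped.
- dept_id=3: 2 matching b row(s), so 2 row(s) emitted.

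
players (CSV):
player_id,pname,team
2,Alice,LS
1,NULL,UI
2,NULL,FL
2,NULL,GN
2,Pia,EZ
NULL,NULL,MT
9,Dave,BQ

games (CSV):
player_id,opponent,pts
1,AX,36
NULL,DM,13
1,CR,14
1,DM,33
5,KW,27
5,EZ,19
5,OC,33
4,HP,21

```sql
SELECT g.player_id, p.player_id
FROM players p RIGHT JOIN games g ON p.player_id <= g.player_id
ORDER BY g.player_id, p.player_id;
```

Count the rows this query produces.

RIGHT JOIN keeps every row from `games`; unmatched rows get NULL for `players`'s columns.
Matching on p.player_id <= g.player_id. A NULL in a compared column never satisfies the condition.
Matched pairs: 23; unmatched g rows kept: 1.
Total: 23 matched + 1 padded = 24 rows.

24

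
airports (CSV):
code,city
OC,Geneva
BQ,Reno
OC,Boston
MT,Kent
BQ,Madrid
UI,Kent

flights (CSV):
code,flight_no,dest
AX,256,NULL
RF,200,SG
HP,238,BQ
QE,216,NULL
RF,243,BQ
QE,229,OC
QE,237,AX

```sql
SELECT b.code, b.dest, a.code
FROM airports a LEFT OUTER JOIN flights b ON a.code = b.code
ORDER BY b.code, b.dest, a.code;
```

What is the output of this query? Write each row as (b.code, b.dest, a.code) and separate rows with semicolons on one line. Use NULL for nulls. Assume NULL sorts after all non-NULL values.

(NULL, NULL, BQ); (NULL, NULL, BQ); (NULL, NULL, MT); (NULL, NULL, OC); (NULL, NULL, OC); (NULL, NULL, UI)

LEFT JOIN keeps every row from `airports`; unmatched rows get NULL for `flights`'s columns.
Matching on a.code = b.code.
- a (code=OC) has no partner → padded with NULL.
- a (code=BQ) has no partner → padded with NULL.
- a (code=OC) has no partner → padded with NULL.
- a (code=MT) has no partner → padded with NULL.
- a (code=BQ) has no partner → padded with NULL.
- a (code=UI) has no partner → padded with NULL.
After projecting and ordering:
b.code | b.dest | a.code
NULL | NULL | BQ
NULL | NULL | BQ
NULL | NULL | MT
NULL | NULL | OC
NULL | NULL | OC
NULL | NULL | UI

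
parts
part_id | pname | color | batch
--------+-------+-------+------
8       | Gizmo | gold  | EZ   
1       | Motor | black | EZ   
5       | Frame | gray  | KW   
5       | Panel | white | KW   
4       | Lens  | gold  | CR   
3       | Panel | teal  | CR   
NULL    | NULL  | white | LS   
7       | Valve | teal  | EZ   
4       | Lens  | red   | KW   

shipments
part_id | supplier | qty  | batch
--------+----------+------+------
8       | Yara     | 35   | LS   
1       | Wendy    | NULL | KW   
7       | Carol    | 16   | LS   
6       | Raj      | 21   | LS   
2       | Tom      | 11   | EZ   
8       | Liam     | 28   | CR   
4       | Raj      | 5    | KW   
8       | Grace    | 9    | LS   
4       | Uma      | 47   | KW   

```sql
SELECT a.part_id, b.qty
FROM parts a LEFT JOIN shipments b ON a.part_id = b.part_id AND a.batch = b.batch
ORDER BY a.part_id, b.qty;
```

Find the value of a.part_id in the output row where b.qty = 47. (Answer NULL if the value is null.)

4

LEFT JOIN keeps every row from `parts`; unmatched rows get NULL for `shipments`'s columns.
Matching on a.part_id = b.part_id AND a.batch = b.batch. A NULL in a compared column never satisfies the condition.
- part_id=8, batch=EZ: no b row matches, row kept with b columns NULL.
- part_id=1, batch=EZ: no b row matches, row kept with b columns NULL.
- part_id=5, batch=KW: no b row matches, row kept with b columns NULL.
- part_id=5, batch=KW: no b row matches, row kept with b columns NULL.
- part_id=4, batch=CR: no b row matches, row kept with b columns NULL.
- part_id=3, batch=CR: no b row matches, row kept with b columns NULL.
- part_id=NULL, batch=LS: no b row matches, row kept with b columns NULL.
- part_id=7, batch=EZ: no b row matches, row kept with b columns NULL.
- part_id=4, batch=KW: 2 matching b row(s), so 2 row(s) emitted.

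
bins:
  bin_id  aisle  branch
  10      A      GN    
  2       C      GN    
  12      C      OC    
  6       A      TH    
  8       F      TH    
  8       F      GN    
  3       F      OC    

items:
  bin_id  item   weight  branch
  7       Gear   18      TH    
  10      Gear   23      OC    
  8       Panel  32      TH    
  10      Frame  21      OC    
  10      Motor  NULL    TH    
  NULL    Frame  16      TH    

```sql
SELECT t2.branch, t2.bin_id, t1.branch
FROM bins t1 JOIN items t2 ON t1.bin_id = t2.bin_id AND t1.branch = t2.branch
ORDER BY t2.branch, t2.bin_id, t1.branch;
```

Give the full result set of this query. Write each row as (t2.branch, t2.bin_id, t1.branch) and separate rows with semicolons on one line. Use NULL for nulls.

(TH, 8, TH)

INNER JOIN keeps only pairs where the ON condition holds.
Matching on t1.bin_id = t2.bin_id AND t1.branch = t2.branch. A NULL in a compared column never satisfies the condition.
Matched pairs: 1.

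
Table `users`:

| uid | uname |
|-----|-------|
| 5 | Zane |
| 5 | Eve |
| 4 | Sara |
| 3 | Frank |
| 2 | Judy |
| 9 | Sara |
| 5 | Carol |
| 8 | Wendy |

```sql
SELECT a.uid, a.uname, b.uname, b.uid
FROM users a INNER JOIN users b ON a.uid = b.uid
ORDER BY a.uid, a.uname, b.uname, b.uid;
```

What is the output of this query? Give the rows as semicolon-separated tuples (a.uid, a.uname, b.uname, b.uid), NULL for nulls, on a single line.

INNER JOIN keeps only pairs where the ON condition holds.
Matching on a.uid = b.uid.
- uid=5: 3 matching b row(s), so 3 row(s) emitted.
- uid=5: 3 matching b row(s), so 3 row(s) emitted.
- uid=4: 1 matching b row(s), so 1 row(s) emitted.
- uid=3: 1 matching b row(s), so 1 row(s) emitted.
- uid=2: 1 matching b row(s), so 1 row(s) emitted.
- uid=9: 1 matching b row(s), so 1 row(s) emitted.
- uid=5: 3 matching b row(s), so 3 row(s) emitted.
- uid=8: 1 matching b row(s), so 1 row(s) emitted.

(2, Judy, Judy, 2); (3, Frank, Frank, 3); (4, Sara, Sara, 4); (5, Carol, Carol, 5); (5, Carol, Eve, 5); (5, Carol, Zane, 5); (5, Eve, Carol, 5); (5, Eve, Eve, 5); (5, Eve, Zane, 5); (5, Zane, Carol, 5); (5, Zane, Eve, 5); (5, Zane, Zane, 5); (8, Wendy, Wendy, 8); (9, Sara, Sara, 9)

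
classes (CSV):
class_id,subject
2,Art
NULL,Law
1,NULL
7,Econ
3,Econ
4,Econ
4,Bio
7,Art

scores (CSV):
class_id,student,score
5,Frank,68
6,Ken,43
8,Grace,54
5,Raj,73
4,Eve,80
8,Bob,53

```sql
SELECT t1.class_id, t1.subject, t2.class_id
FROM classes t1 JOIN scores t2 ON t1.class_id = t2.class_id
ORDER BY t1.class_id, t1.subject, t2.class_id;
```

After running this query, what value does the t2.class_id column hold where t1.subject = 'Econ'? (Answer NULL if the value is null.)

4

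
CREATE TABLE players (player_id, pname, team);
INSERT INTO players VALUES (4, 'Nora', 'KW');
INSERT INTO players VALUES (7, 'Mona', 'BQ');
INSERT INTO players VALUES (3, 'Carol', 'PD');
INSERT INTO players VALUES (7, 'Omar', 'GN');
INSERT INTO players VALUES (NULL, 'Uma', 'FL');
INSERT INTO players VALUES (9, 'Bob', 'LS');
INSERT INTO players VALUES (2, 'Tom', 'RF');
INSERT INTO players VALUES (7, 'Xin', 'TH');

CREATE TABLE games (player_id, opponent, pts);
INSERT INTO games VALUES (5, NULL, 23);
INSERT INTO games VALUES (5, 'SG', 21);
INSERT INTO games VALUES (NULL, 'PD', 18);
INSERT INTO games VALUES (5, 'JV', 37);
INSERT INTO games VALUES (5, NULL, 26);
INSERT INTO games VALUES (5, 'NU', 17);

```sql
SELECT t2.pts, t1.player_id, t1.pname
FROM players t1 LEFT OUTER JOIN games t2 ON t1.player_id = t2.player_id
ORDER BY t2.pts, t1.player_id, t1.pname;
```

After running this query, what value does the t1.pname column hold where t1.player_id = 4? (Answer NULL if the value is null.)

Nora

LEFT JOIN keeps every row from `players`; unmatched rows get NULL for `games`'s columns.
Matching on t1.player_id = t2.player_id. A NULL in a compared column never satisfies the condition.
- player_id=4: no t2 row matches, row kept with t2 columns NULL.
- player_id=7: no t2 row matches, row kept with t2 columns NULL.
- player_id=3: no t2 row matches, row kept with t2 columns NULL.
- player_id=7: no t2 row matches, row kept with t2 columns NULL.
- player_id=NULL: no t2 row matches, row kept with t2 columns NULL.
- player_id=9: no t2 row matches, row kept with t2 columns NULL.
- player_id=2: no t2 row matches, row kept with t2 columns NULL.
- player_id=7: no t2 row matches, row kept with t2 columns NULL.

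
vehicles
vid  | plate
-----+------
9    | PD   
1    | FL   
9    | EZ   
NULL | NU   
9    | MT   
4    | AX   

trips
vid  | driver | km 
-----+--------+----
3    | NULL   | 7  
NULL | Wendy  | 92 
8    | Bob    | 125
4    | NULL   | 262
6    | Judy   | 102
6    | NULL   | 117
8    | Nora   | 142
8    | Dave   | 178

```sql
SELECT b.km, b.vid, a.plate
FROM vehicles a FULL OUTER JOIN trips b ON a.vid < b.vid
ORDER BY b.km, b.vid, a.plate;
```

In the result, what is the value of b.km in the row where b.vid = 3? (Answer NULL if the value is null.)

7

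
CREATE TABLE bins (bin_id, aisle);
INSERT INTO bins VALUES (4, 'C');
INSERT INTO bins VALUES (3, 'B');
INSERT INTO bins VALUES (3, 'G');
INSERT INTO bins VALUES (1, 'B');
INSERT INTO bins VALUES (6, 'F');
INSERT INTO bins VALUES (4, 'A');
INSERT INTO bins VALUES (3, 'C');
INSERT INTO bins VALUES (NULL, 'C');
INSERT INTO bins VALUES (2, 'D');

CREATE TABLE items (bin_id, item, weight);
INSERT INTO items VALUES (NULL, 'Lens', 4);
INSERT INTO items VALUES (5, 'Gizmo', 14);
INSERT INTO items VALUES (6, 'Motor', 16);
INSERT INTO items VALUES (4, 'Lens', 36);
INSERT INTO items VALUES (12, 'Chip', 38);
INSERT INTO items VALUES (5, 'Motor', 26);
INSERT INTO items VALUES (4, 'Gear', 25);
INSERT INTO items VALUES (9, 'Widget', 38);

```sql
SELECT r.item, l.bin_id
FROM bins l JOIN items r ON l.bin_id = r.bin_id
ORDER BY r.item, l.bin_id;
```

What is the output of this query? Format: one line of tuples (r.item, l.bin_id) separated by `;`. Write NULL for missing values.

INNER JOIN keeps only pairs where the ON condition holds.
Matching on l.bin_id = r.bin_id. A NULL in a compared column never satisfies the condition.
Matched pairs: 5.

(Gear, 4); (Gear, 4); (Lens, 4); (Lens, 4); (Motor, 6)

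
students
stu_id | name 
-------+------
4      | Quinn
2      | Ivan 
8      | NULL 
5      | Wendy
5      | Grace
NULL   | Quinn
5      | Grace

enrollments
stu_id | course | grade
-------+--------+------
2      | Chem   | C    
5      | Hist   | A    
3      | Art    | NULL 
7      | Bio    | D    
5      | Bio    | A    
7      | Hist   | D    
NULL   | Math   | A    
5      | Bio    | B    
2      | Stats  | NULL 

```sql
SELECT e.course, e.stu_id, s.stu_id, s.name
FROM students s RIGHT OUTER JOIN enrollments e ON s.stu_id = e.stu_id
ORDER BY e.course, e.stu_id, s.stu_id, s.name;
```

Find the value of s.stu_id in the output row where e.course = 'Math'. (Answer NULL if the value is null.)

RIGHT JOIN keeps every row from `enrollments`; unmatched rows get NULL for `students`'s columns.
Matching on s.stu_id = e.stu_id. A NULL in a compared column never satisfies the condition.
- stu_id=4: no matching e row.
- stu_id=2: 2 matching e row(s), so 2 row(s) emitted.
- stu_id=8: no matching e row.
- stu_id=5: 3 matching e row(s), so 3 row(s) emitted.
- stu_id=5: 3 matching e row(s), so 3 row(s) emitted.
- stu_id=NULL: no matching e row.
- stu_id=5: 3 matching e row(s), so 3 row(s) emitted.
- 4 row(s) from e found no s partner → padded with NULL.

NULL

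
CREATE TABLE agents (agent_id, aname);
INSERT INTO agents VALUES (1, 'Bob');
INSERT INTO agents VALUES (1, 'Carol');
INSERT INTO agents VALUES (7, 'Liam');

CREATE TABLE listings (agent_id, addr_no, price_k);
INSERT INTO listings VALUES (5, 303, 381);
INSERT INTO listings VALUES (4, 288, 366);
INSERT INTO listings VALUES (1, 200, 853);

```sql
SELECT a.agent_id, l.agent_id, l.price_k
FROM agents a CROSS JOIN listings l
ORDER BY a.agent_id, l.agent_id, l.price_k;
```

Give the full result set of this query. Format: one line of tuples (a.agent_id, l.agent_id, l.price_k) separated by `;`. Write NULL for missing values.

CROSS JOIN pairs every row of `agents` with every row of `listings`: 3 × 3 = 9 rows.
After projecting and ordering:
a.agent_id | l.agent_id | l.price_k
1 | 1 | 853
1 | 1 | 853
1 | 4 | 366
1 | 4 | 366
1 | 5 | 381
1 | 5 | 381
7 | 1 | 853
7 | 4 | 366
7 | 5 | 381

(1, 1, 853); (1, 1, 853); (1, 4, 366); (1, 4, 366); (1, 5, 381); (1, 5, 381); (7, 1, 853); (7, 4, 366); (7, 5, 381)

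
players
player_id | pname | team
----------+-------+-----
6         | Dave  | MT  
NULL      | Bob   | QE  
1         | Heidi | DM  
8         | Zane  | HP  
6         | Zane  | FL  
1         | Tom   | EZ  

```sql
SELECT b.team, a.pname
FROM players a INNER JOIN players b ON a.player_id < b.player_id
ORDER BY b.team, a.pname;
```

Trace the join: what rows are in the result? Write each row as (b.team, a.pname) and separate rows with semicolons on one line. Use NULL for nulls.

(FL, Heidi); (FL, Tom); (HP, Dave); (HP, Heidi); (HP, Tom); (HP, Zane); (MT, Heidi); (MT, Tom)

INNER JOIN keeps only pairs where the ON condition holds.
Matching on a.player_id < b.player_id. A NULL in a compared column never satisfies the condition.
Matched pairs: 8.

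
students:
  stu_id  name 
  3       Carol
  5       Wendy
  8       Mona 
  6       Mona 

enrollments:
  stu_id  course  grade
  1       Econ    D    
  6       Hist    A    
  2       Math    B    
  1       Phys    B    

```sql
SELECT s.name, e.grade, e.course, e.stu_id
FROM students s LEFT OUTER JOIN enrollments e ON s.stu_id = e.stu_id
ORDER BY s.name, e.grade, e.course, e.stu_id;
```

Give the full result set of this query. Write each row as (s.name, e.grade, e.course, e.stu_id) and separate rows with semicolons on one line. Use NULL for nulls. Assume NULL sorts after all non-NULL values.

LEFT JOIN keeps every row from `students`; unmatched rows get NULL for `enrollments`'s columns.
Matching on s.stu_id = e.stu_id.
- s (stu_id=3) has no partner → padded with NULL.
- s (stu_id=5) has no partner → padded with NULL.
- s (stu_id=8) has no partner → padded with NULL.
- s (stu_id=6) pairs with 1 row(s) of e.
After projecting and ordering:
s.name | e.grade | e.course | e.stu_id
Carol | NULL | NULL | NULL
Mona | A | Hist | 6
Mona | NULL | NULL | NULL
Wendy | NULL | NULL | NULL

(Carol, NULL, NULL, NULL); (Mona, A, Hist, 6); (Mona, NULL, NULL, NULL); (Wendy, NULL, NULL, NULL)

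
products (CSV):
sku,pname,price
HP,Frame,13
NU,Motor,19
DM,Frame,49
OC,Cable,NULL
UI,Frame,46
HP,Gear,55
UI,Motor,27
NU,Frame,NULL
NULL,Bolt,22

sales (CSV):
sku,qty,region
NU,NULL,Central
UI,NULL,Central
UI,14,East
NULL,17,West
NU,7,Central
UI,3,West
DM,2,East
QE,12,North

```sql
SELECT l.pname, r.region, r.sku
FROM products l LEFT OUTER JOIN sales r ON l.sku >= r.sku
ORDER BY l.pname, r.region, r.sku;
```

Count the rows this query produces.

27

LEFT JOIN keeps every row from `products`; unmatched rows get NULL for `sales`'s columns.
Matching on l.sku >= r.sku. A NULL in a compared column never satisfies the condition.
- l[0] sku=HP → 1 match(es) in r → 1 row(s).
- l[1] sku=NU → 3 match(es) in r → 3 row(s).
- l[2] sku=DM → 1 match(es) in r → 1 row(s).
- l[3] sku=OC → 3 match(es) in r → 3 row(s).
- l[4] sku=UI → 7 match(es) in r → 7 row(s).
- l[5] sku=HP → 1 match(es) in r → 1 row(s).
- l[6] sku=UI → 7 match(es) in r → 7 row(s).
- l[7] sku=NU → 3 match(es) in r → 3 row(s).
- l[8] sku=NULL → no match; kept with NULLs on the r side.
Total: 26 matched + 1 padded = 27 rows.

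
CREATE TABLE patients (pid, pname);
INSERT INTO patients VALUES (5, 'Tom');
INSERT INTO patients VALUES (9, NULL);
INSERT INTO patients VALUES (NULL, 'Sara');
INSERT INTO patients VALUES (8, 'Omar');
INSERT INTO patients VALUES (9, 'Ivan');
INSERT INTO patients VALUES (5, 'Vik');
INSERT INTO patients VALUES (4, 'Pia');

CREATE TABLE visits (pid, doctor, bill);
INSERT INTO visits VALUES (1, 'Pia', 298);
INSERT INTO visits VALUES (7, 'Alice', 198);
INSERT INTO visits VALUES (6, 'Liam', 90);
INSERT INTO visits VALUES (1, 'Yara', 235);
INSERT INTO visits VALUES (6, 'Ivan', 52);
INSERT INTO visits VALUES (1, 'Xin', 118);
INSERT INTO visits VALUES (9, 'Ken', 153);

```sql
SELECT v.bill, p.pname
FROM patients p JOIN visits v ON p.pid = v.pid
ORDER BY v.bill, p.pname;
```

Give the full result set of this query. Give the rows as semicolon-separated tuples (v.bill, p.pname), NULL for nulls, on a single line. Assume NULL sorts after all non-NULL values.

(153, Ivan); (153, NULL)

INNER JOIN keeps only pairs where the ON condition holds.
Matching on p.pid = v.pid. A NULL in a compared column never satisfies the condition.
- p[0] pid=5 → no match; dropped.
- p[1] pid=9 → 1 match(es) in v → 1 row(s).
- p[2] pid=NULL → no match; dropped.
- p[3] pid=8 → no match; dropped.
- p[4] pid=9 → 1 match(es) in v → 1 row(s).
- p[5] pid=5 → no match; dropped.
- p[6] pid=4 → no match; dropped.
After projecting and ordering:
v.bill | p.pname
153 | Ivan
153 | NULL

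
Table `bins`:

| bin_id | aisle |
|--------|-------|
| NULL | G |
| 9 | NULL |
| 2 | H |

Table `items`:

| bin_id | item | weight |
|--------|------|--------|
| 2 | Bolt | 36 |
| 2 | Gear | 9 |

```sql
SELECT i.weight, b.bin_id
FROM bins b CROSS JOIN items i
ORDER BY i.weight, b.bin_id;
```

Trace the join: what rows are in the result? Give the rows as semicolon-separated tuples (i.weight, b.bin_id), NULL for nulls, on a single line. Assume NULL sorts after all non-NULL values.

(9, 2); (9, 9); (9, NULL); (36, 2); (36, 9); (36, NULL)

CROSS JOIN pairs every row of `bins` with every row of `items`: 3 × 2 = 6 rows.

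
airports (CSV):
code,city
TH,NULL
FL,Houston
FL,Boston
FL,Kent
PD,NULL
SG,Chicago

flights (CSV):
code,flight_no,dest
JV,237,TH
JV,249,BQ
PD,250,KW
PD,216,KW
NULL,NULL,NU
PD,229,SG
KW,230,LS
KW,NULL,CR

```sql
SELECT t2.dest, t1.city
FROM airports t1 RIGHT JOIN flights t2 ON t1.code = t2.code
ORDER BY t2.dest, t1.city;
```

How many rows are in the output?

RIGHT JOIN keeps every row from `flights`; unmatched rows get NULL for `airports`'s columns.
Matching on t1.code = t2.code. A NULL in a compared column never satisfies the condition.
- t1 row (code=TH): no match.
- t1 row (code=FL): no match.
- t1 row (code=FL): no match.
- t1 row (code=FL): no match.
- t1 row (code=PD): matches 3 t2 row(s) → 3 output row(s).
- t1 row (code=SG): no match.
- 5 row(s) from t2 found no t1 partner → padded with NULL.
Total: 3 matched + 5 padded = 8 rows.

8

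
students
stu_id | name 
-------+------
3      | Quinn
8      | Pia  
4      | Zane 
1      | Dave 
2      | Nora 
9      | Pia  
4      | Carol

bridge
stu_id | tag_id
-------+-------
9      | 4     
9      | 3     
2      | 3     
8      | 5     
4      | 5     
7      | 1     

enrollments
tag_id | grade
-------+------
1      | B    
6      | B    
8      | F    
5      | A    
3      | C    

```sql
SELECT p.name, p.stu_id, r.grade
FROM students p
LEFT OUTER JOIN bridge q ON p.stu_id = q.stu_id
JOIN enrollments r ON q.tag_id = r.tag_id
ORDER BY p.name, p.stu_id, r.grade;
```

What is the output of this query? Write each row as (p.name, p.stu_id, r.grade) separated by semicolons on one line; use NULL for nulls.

Step 1 — p LEFT JOIN q on stu_id → 8 row(s).
Then INNER JOIN `enrollments r` on tag_id: keep only rows whose q.tag_id appears in r.

(Carol, 4, A); (Nora, 2, C); (Pia, 8, A); (Pia, 9, C); (Zane, 4, A)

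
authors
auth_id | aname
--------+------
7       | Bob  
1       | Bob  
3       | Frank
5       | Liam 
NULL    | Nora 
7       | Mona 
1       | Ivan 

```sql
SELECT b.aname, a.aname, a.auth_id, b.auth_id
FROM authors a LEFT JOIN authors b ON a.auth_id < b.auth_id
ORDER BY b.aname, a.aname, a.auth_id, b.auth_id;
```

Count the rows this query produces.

16

LEFT JOIN keeps every row from `authors a`; unmatched rows get NULL for `authors b`'s columns.
Matching on a.auth_id < b.auth_id. A NULL in a compared column never satisfies the condition.
- auth_id=7: no b row matches, row kept with b columns NULL.
- auth_id=1: 4 matching b row(s), so 4 row(s) emitted.
- auth_id=3: 3 matching b row(s), so 3 row(s) emitted.
- auth_id=5: 2 matching b row(s), so 2 row(s) emitted.
- auth_id=NULL: no b row matches, row kept with b columns NULL.
- auth_id=7: no b row matches, row kept with b columns NULL.
- auth_id=1: 4 matching b row(s), so 4 row(s) emitted.
Total: 13 matched + 3 padded = 16 rows.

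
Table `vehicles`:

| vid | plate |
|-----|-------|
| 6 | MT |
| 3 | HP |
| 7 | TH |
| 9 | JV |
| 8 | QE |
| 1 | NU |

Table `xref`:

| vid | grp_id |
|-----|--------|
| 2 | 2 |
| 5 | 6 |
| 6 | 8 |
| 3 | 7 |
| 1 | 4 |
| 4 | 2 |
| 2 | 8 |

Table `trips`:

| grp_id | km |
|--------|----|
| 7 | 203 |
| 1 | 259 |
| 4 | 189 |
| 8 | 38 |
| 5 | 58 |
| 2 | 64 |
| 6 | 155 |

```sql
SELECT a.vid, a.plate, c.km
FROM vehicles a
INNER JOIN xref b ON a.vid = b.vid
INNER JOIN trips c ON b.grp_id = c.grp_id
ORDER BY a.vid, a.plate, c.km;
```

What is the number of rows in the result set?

3

Evaluate left to right. First `vehicles a INNER JOIN xref b` on vid: 3 row(s).
Then INNER JOIN `trips c` on grp_id: keep only rows whose b.grp_id appears in c.
Result: 3 row(s).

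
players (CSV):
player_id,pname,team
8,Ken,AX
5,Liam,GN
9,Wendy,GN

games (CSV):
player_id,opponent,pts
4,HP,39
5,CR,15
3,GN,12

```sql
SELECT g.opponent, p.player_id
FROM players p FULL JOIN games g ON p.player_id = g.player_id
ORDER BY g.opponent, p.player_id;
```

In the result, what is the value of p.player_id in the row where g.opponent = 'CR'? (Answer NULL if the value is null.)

FULL OUTER JOIN keeps every row from both sides; unmatched rows get NULL for the other side's columns.
Matching on p.player_id = g.player_id.
- player_id=8: no g row matches, row kept with g columns NULL.
- player_id=5: 1 matching g row(s), so 1 row(s) emitted.
- player_id=9: no g row matches, row kept with g columns NULL.
- plus 2 unmatched g row(s), each kept with NULL p columns.

5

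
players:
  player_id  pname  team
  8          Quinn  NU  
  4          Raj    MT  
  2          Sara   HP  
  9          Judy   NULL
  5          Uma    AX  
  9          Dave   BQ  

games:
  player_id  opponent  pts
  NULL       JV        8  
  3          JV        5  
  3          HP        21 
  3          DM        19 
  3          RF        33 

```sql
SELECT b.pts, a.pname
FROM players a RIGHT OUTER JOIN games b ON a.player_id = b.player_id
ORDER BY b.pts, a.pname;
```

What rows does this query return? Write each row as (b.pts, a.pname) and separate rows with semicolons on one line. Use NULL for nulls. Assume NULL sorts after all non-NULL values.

(5, NULL); (8, NULL); (19, NULL); (21, NULL); (33, NULL)

RIGHT JOIN keeps every row from `games`; unmatched rows get NULL for `players`'s columns.
Matching on a.player_id = b.player_id. A NULL in a compared column never satisfies the condition.
Matched pairs: 0; unmatched b rows kept: 5.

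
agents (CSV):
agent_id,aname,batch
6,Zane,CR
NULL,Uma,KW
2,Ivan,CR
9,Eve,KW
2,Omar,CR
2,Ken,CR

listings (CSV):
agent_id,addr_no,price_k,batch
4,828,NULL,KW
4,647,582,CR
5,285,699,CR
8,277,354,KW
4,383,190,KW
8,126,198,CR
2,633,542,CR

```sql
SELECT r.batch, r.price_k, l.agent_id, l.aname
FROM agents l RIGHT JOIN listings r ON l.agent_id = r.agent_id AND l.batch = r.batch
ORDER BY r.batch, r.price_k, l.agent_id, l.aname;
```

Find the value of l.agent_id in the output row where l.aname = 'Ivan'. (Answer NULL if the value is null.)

2

RIGHT JOIN keeps every row from `listings`; unmatched rows get NULL for `agents`'s columns.
Matching on l.agent_id = r.agent_id AND l.batch = r.batch. A NULL in a compared column never satisfies the condition.
- l[0] agent_id=6, batch=CR → no match.
- l[1] agent_id=NULL, batch=KW → no match.
- l[2] agent_id=2, batch=CR → 1 match(es) in r → 1 row(s).
- l[3] agent_id=9, batch=KW → no match.
- l[4] agent_id=2, batch=CR → 1 match(es) in r → 1 row(s).
- l[5] agent_id=2, batch=CR → 1 match(es) in r → 1 row(s).
- 6 row(s) from r found no l partner → padded with NULL.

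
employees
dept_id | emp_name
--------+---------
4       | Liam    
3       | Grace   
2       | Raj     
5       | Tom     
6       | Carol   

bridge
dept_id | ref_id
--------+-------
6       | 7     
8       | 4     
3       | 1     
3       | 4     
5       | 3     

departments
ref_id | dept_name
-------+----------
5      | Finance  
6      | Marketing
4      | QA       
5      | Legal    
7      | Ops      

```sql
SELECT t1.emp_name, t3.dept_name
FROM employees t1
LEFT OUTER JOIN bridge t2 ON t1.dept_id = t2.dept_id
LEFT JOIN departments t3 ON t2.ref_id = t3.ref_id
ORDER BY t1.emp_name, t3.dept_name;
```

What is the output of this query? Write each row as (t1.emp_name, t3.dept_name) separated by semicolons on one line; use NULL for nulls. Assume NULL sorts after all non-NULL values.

Joins associate left-to-right: employees LEFT JOIN bridge on dept_id gives 6 intermediate row(s).
Then LEFT JOIN `departments t3` on ref_id: each of those 6 rows is kept; rows whose t2.ref_id has no match in t3 get NULL for t3's columns.

(Carol, Ops); (Grace, QA); (Grace, NULL); (Liam, NULL); (Raj, NULL); (Tom, NULL)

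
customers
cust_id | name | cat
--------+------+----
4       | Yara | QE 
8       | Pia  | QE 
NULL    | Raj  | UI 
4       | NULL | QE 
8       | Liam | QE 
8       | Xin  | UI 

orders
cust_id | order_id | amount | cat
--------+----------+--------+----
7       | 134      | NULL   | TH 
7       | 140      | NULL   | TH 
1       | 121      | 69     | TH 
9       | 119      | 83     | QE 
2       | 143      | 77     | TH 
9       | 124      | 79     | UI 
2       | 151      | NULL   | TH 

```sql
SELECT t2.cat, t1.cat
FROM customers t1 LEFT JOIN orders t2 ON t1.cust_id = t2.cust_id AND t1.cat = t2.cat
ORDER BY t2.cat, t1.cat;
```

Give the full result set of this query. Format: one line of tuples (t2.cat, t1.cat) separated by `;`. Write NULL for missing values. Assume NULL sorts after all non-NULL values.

LEFT JOIN keeps every row from `customers`; unmatched rows get NULL for `orders`'s columns.
Matching on t1.cust_id = t2.cust_id AND t1.cat = t2.cat. A NULL in a compared column never satisfies the condition.
Matched pairs: 0; unmatched t1 rows kept: 6.

(NULL, QE); (NULL, QE); (NULL, QE); (NULL, QE); (NULL, UI); (NULL, UI)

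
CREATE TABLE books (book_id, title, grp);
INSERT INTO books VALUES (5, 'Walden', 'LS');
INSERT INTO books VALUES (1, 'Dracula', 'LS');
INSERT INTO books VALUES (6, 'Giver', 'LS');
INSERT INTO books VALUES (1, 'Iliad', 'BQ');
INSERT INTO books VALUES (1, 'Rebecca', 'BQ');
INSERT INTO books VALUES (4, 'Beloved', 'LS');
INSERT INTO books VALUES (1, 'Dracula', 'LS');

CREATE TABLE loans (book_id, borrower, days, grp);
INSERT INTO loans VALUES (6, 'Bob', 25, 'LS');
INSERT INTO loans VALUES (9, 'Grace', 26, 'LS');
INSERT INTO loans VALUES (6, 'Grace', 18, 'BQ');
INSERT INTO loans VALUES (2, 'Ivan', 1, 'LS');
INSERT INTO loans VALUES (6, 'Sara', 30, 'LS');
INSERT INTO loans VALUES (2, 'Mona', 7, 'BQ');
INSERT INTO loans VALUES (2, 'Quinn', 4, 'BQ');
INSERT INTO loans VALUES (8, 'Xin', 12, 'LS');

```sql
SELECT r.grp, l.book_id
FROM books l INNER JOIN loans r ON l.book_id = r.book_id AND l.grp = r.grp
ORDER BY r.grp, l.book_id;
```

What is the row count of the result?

2

INNER JOIN keeps only pairs where the ON condition holds.
Matching on l.book_id = r.book_id AND l.grp = r.grp.
Matched pairs: 2.
Total: 2 rows.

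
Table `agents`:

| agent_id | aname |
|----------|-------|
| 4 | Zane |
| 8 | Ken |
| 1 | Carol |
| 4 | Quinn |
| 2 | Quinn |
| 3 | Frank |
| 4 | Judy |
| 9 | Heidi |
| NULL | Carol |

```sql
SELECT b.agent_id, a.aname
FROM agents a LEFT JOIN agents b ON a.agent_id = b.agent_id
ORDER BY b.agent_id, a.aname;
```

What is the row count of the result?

LEFT JOIN keeps every row from `agents a`; unmatched rows get NULL for `agents b`'s columns.
Matching on a.agent_id = b.agent_id. A NULL in a compared column never satisfies the condition.
Matched pairs: 14; unmatched a rows kept: 1.
Total: 14 matched + 1 padded = 15 rows.

15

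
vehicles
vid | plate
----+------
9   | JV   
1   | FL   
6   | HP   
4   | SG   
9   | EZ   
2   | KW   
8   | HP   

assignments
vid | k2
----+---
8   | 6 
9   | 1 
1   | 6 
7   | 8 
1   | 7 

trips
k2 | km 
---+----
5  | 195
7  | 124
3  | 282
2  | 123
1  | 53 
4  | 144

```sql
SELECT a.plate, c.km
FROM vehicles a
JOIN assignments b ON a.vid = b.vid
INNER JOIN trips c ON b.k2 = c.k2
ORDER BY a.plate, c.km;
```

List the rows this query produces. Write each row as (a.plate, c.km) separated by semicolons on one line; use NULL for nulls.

Evaluate left to right. First `vehicles a INNER JOIN assignments b` on vid: 5 row(s).
Then INNER JOIN `trips c` on k2: keep only rows whose b.k2 appears in c.

(EZ, 53); (FL, 124); (JV, 53)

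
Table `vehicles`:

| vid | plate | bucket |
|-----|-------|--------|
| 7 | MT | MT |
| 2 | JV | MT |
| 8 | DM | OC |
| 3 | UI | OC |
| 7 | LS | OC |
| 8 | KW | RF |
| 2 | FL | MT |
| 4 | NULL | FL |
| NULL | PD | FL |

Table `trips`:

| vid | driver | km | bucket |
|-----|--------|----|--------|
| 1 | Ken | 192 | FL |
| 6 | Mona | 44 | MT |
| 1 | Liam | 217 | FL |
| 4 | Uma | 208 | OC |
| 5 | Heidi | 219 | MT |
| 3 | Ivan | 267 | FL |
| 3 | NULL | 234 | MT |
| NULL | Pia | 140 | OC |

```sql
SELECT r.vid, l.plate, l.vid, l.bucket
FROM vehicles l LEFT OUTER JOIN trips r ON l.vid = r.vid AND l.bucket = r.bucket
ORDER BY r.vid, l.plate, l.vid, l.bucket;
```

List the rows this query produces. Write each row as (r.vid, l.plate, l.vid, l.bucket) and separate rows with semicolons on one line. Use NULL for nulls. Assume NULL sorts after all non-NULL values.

(NULL, DM, 8, OC); (NULL, FL, 2, MT); (NULL, JV, 2, MT); (NULL, KW, 8, RF); (NULL, LS, 7, OC); (NULL, MT, 7, MT); (NULL, PD, NULL, FL); (NULL, UI, 3, OC); (NULL, NULL, 4, FL)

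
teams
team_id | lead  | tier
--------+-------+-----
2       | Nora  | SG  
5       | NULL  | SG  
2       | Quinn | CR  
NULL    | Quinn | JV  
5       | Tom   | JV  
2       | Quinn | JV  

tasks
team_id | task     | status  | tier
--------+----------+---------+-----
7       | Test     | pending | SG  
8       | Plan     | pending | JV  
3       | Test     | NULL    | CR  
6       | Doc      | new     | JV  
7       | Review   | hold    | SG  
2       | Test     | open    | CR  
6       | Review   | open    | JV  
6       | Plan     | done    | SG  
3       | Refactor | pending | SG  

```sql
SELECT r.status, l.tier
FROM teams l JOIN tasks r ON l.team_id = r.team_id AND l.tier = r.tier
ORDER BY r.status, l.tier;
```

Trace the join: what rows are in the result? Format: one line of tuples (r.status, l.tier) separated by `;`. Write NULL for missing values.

INNER JOIN keeps only pairs where the ON condition holds.
Matching on l.team_id = r.team_id AND l.tier = r.tier. A NULL in a compared column never satisfies the condition.
- l row (team_id=2, tier=SG): no match → dropped.
- l row (team_id=5, tier=SG): no match → dropped.
- l row (team_id=2, tier=CR): matches 1 r row(s) → 1 output row(s).
- l row (team_id=NULL, tier=JV): no match → dropped.
- l row (team_id=5, tier=JV): no match → dropped.
- l row (team_id=2, tier=JV): no match → dropped.
After projecting and ordering:
r.status | l.tier
open | CR

(open, CR)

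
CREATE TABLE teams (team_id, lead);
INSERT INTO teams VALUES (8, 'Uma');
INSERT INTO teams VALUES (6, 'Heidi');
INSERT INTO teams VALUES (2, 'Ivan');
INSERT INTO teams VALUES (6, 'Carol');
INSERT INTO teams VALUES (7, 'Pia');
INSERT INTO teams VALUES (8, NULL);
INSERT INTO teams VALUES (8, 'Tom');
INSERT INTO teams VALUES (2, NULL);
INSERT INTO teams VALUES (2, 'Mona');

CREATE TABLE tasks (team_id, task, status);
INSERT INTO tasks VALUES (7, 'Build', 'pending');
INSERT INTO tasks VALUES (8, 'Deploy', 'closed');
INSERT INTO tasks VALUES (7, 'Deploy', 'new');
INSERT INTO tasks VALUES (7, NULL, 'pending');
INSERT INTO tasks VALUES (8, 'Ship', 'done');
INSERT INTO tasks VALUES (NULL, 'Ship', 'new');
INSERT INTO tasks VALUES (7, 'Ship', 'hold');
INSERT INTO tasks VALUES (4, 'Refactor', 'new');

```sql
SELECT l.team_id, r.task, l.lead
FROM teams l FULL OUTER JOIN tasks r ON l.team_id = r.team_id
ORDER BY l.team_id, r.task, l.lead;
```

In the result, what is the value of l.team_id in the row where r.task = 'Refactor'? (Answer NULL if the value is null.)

NULL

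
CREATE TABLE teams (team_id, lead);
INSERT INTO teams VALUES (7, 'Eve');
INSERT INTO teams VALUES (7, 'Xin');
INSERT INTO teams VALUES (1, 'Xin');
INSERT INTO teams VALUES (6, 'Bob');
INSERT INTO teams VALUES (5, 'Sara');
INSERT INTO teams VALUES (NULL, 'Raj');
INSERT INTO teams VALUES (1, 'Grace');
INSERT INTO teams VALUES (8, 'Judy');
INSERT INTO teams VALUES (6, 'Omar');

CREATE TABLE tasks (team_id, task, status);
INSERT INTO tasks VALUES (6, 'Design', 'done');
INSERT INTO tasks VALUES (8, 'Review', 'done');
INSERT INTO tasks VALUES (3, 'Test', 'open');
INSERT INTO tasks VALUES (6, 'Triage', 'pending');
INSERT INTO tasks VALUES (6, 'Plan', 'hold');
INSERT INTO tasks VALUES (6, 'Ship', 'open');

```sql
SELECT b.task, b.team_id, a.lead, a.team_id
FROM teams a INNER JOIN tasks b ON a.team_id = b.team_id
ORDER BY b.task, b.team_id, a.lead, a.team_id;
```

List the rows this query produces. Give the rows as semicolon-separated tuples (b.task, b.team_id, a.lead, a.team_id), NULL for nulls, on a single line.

INNER JOIN keeps only pairs where the ON condition holds.
Matching on a.team_id = b.team_id. A NULL in a compared column never satisfies the condition.
- a[0] team_id=7 → no match; dropped.
- a[1] team_id=7 → no match; dropped.
- a[2] team_id=1 → no match; dropped.
- a[3] team_id=6 → 4 match(es) in b → 4 row(s).
- a[4] team_id=5 → no match; dropped.
- a[5] team_id=NULL → no match; dropped.
- a[6] team_id=1 → no match; dropped.
- a[7] team_id=8 → 1 match(es) in b → 1 row(s).
- a[8] team_id=6 → 4 match(es) in b → 4 row(s).
After projecting and ordering:
b.task | b.team_id | a.lead | a.team_id
Design | 6 | Bob | 6
Design | 6 | Omar | 6
Plan | 6 | Bob | 6
Plan | 6 | Omar | 6
Review | 8 | Judy | 8
Ship | 6 | Bob | 6
Ship | 6 | Omar | 6
Triage | 6 | Bob | 6
Triage | 6 | Omar | 6

(Design, 6, Bob, 6); (Design, 6, Omar, 6); (Plan, 6, Bob, 6); (Plan, 6, Omar, 6); (Review, 8, Judy, 8); (Ship, 6, Bob, 6); (Ship, 6, Omar, 6); (Triage, 6, Bob, 6); (Triage, 6, Omar, 6)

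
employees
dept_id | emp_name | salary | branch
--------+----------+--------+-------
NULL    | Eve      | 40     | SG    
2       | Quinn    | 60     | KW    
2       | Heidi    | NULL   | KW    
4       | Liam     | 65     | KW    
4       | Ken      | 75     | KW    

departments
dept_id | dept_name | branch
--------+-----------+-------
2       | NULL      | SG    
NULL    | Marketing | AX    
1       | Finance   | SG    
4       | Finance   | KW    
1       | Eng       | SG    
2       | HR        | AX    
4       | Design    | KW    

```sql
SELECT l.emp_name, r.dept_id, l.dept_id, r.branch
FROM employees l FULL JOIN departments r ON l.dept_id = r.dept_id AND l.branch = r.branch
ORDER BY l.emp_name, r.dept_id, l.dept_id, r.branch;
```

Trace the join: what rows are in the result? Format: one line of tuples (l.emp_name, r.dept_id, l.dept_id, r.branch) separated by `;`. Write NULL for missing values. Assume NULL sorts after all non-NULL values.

FULL OUTER JOIN keeps every row from both sides; unmatched rows get NULL for the other side's columns.
Matching on l.dept_id = r.dept_id AND l.branch = r.branch. A NULL in a compared column never satisfies the condition.
- l (dept_id=NULL, branch=SG) has no partner → padded with NULL.
- l (dept_id=2, branch=KW) has no partner → padded with NULL.
- l (dept_id=2, branch=KW) has no partner → padded with NULL.
- l (dept_id=4, branch=KW) pairs with 2 row(s) of r.
- l (dept_id=4, branch=KW) pairs with 2 row(s) of r.
- 5 r row(s) had no l match → kept, l columns NULL.

(Eve, NULL, NULL, NULL); (Heidi, NULL, 2, NULL); (Ken, 4, 4, KW); (Ken, 4, 4, KW); (Liam, 4, 4, KW); (Liam, 4, 4, KW); (Quinn, NULL, 2, NULL); (NULL, 1, NULL, SG); (NULL, 1, NULL, SG); (NULL, 2, NULL, AX); (NULL, 2, NULL, SG); (NULL, NULL, NULL, AX)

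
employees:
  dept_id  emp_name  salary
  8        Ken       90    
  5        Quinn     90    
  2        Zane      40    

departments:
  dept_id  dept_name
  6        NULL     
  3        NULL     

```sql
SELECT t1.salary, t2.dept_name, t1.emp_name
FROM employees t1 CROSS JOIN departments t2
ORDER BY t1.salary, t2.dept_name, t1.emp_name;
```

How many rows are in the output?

CROSS JOIN pairs every row of `employees` with every row of `departments`: 3 × 2 = 6 rows.

6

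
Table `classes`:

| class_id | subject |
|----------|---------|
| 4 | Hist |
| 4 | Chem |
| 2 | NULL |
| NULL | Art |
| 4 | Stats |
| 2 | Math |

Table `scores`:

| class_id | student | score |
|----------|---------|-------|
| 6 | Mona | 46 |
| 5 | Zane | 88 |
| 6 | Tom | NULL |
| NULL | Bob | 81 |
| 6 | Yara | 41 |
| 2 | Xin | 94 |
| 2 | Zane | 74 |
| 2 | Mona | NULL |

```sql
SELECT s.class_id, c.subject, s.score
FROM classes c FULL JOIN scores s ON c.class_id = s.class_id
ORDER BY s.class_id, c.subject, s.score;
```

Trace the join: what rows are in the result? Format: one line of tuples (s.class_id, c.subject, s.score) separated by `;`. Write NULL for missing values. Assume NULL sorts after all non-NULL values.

FULL OUTER JOIN keeps every row from both sides; unmatched rows get NULL for the other side's columns.
Matching on c.class_id = s.class_id. A NULL in a compared column never satisfies the condition.
- c[0] class_id=4 → no match; kept with NULLs on the s side.
- c[1] class_id=4 → no match; kept with NULLs on the s side.
- c[2] class_id=2 → 3 match(es) in s → 3 row(s).
- c[3] class_id=NULL → no match; kept with NULLs on the s side.
- c[4] class_id=4 → no match; kept with NULLs on the s side.
- c[5] class_id=2 → 3 match(es) in s → 3 row(s).
- plus 5 unmatched s row(s), each kept with NULL c columns.

(2, Math, 74); (2, Math, 94); (2, Math, NULL); (2, NULL, 74); (2, NULL, 94); (2, NULL, NULL); (5, NULL, 88); (6, NULL, 41); (6, NULL, 46); (6, NULL, NULL); (NULL, Art, NULL); (NULL, Chem, NULL); (NULL, Hist, NULL); (NULL, Stats, NULL); (NULL, NULL, 81)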